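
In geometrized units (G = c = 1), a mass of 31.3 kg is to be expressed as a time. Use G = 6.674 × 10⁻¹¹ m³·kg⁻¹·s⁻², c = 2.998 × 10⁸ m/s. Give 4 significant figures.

7.752 × 10⁻³⁵ s

Mass → time via G/c³.
31.3 kg × (G/c³) = 7.752 × 10⁻³⁵ s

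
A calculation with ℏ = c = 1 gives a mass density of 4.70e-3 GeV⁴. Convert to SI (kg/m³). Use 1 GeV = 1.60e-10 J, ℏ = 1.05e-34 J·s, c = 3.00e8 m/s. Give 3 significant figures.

1.09e18 kg/m³

Mass density is [E]/(c²[L]³) = [E]⁴/(ℏ³c⁵).
1 GeV⁴ → 1/(ℏ³c⁵) × (1 GeV in J)⁴ = 2.33e20 kg/m³.
Result: 4.70e-3 × 2.33e20 = 1.09e18 kg/m³.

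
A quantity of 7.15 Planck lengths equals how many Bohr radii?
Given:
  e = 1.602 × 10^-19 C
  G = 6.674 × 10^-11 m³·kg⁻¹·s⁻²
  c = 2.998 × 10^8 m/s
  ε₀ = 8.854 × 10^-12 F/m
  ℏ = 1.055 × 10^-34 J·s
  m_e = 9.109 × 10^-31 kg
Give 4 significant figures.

2.182 × 10^-24

Planck length: ℓ_P = √(ℏG/c³) = 1.616 × 10^-35 m
Bohr radius: a₀ = 4πε₀ℏ²/(m_e e²) = 5.297 × 10^-11 m
7.15 × 1.616 × 10^-35 / 5.297 × 10^-11 = 2.182 × 10^-24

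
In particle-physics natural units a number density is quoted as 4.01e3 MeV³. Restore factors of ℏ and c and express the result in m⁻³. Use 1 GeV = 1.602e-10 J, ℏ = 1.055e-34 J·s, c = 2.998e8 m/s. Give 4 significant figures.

Number density is [L]⁻³ = [E]³/(ℏc)³.
1 GeV³ → 1/(ℏc)³ × (1 GeV in J)³ = 1.299e47 m⁻³.
Convert the energy scale: 4.01e3 MeV³ = 4.01e-6 GeV³.
Result: 4.01e-6 × 1.299e47 = 5.211e41 m⁻³.

5.211e41 m⁻³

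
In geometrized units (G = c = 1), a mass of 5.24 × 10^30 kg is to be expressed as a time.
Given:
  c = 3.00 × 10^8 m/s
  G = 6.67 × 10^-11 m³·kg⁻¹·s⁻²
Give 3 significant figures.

1.29 × 10^-5 s

Mass → time via G/c³.
5.24 × 10^30 kg × (G/c³) = 1.29 × 10^-5 s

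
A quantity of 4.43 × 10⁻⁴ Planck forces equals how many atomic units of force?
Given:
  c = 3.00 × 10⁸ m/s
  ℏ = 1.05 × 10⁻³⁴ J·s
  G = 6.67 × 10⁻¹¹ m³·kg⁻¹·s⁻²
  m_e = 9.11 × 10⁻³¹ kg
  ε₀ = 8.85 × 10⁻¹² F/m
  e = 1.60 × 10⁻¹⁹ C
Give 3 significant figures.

Planck force: F_P = c⁴/G = 1.21 × 10⁴⁴ N
atomic unit of force: F_au = E_h/a₀ = m_e²e⁶/((4πε₀)³ℏ⁴) = 8.33 × 10⁻⁸ N
4.43 × 10⁻⁴ × 1.21 × 10⁴⁴ / 8.33 × 10⁻⁸ = 6.46 × 10⁴⁷

6.46 × 10⁴⁷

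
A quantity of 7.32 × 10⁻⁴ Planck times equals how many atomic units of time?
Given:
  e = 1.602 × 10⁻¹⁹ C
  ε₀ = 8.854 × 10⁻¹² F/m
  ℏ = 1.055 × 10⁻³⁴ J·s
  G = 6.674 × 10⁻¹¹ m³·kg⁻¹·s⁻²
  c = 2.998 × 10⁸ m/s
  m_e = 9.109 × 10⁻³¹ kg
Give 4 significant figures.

Planck time: t_P = √(ℏG/c⁵) = 5.392 × 10⁻⁴⁴ s
atomic unit of time: τ_au = (4πε₀)²ℏ³/(m_e e⁴) = 2.423 × 10⁻¹⁷ s
7.32 × 10⁻⁴ × 5.392 × 10⁻⁴⁴ / 2.423 × 10⁻¹⁷ = 1.629 × 10⁻³⁰

1.629 × 10⁻³⁰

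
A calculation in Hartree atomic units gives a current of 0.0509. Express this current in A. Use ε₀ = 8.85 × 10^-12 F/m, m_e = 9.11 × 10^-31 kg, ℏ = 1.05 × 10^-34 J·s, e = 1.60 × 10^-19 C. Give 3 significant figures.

3.40 × 10^-4 A

One atomic unit of electric current: I_au = e E_h/ℏ = m_e e⁵/((4πε₀)²ℏ³) = 6.67 × 10^-3 A.
0.0509 × 6.67 × 10^-3 A = 3.40 × 10^-4 A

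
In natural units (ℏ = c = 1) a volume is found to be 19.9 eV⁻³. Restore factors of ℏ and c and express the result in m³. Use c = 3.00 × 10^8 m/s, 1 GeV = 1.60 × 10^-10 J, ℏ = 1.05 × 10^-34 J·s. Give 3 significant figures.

1.52 × 10^-19 m³

Volume is [L]³ = [E]⁻³·(ℏc)³.
1 GeV⁻³ → (ℏc)³ × (1 GeV in J)⁻³ = 7.63 × 10^-48 m³.
Convert the energy scale: 19.9 eV⁻³ = 1.99 × 10^28 GeV⁻³.
Result: 1.99 × 10^28 × 7.63 × 10^-48 = 1.52 × 10^-19 m³.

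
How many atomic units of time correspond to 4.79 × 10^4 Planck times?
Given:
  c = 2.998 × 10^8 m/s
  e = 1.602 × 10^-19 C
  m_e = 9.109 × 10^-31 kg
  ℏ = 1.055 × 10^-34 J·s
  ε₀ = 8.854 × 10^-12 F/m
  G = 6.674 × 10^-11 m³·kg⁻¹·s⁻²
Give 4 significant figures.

Planck time: t_P = √(ℏG/c⁵) = 5.392 × 10^-44 s
atomic unit of time: τ_au = (4πε₀)²ℏ³/(m_e e⁴) = 2.423 × 10^-17 s
4.79 × 10^4 × 5.392 × 10^-44 / 2.423 × 10^-17 = 1.066 × 10^-22

1.066 × 10^-22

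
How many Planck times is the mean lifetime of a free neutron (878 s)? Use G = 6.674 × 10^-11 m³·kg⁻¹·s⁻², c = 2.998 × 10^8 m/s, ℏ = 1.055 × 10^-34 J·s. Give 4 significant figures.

1.628 × 10^46

Planck time: t_P = √(ℏG/c⁵) = 5.392 × 10^-44 s.
878 / 5.392 × 10^-44 = 1.628 × 10^46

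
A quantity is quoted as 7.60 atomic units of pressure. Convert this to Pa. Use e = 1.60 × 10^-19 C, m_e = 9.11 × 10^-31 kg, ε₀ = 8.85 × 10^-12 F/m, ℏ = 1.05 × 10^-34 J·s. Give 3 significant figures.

One atomic unit of pressure: P_au = E_h/a₀³ = m_e⁴e¹⁰/((4πε₀)⁵ℏ⁸) = 3.01 × 10^13 Pa.
7.60 × 3.01 × 10^13 Pa = 2.29 × 10^14 Pa

2.29 × 10^14 Pa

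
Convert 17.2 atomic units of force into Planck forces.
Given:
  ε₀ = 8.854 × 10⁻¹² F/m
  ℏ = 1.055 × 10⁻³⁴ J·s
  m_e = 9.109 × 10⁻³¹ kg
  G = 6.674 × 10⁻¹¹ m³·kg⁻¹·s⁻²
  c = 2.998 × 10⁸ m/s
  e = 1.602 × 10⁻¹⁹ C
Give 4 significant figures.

1.168 × 10⁻⁵⁰

atomic unit of force: F_au = E_h/a₀ = m_e²e⁶/((4πε₀)³ℏ⁴) = 8.220 × 10⁻⁸ N
Planck force: F_P = c⁴/G = 1.210 × 10⁴⁴ N
17.2 × 8.220 × 10⁻⁸ / 1.210 × 10⁴⁴ = 1.168 × 10⁻⁵⁰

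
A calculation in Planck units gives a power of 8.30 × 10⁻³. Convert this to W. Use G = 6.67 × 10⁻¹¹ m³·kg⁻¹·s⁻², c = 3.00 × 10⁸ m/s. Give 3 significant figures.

3.02 × 10⁵⁰ W

One Planck power: P_P = c⁵/G = 3.64 × 10⁵² W.
8.30 × 10⁻³ × 3.64 × 10⁵² W = 3.02 × 10⁵⁰ W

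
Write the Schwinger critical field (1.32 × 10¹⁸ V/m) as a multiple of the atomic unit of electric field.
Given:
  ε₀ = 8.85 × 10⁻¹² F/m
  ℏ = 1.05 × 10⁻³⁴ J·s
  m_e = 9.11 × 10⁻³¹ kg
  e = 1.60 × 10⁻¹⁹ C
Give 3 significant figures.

2.54 × 10⁶

atomic unit of electric field: E_au = E_h/(e a₀) = m_e²e⁵/((4πε₀)³ℏ⁴) = 5.20 × 10¹¹ V/m.
1.32 × 10¹⁸ / 5.20 × 10¹¹ = 2.54 × 10⁶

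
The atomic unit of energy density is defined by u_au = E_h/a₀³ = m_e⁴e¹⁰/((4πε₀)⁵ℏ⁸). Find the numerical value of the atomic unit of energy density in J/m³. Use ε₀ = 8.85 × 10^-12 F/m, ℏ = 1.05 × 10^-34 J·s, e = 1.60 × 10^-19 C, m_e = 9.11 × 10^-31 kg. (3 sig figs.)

3.01 × 10^13 J/m³

u_au = E_h/a₀³ = m_e⁴e¹⁰/((4πε₀)⁵ℏ⁸)
E_h = 4.38 × 10^-18 J
a₀ = 5.26 × 10^-11 m
E_h/a₀³ = 3.01 × 10^13 J/m³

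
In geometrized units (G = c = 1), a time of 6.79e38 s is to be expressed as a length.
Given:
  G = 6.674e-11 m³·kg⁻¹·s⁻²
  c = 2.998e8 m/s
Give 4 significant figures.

2.036e47 m

Time → length via c.
6.79e38 s × (c) = 2.036e47 m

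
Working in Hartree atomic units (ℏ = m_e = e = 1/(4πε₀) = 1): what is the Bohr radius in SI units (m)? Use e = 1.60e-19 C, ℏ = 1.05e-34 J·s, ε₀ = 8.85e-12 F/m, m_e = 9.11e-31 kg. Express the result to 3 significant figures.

5.26e-11 m

The unique combination of the constants set to 1 with dimensions of length is a₀ = 4πε₀ℏ²/(m_e e²).
  = 1.23e-78 / 2.33e-68
  = 5.26e-11 m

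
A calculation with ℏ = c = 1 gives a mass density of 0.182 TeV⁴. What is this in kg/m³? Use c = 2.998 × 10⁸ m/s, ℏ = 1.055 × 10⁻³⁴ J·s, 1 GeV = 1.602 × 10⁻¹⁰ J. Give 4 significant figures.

4.215 × 10³¹ kg/m³

Mass density is [E]/(c²[L]³) = [E]⁴/(ℏ³c⁵).
1 GeV⁴ → 1/(ℏ³c⁵) × (1 GeV in J)⁴ = 2.316 × 10²⁰ kg/m³.
Convert the energy scale: 0.182 TeV⁴ = 1.82 × 10¹¹ GeV⁴.
Result: 1.82 × 10¹¹ × 2.316 × 10²⁰ = 4.215 × 10³¹ kg/m³.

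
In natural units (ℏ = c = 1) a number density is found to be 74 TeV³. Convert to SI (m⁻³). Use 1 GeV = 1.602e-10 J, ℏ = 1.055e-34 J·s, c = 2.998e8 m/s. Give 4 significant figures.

9.615e57 m⁻³

Number density is [L]⁻³ = [E]³/(ℏc)³.
1 GeV³ → 1/(ℏc)³ × (1 GeV in J)³ = 1.299e47 m⁻³.
Convert the energy scale: 74 TeV³ = 7.40e10 GeV³.
Result: 7.40e10 × 1.299e47 = 9.615e57 m⁻³.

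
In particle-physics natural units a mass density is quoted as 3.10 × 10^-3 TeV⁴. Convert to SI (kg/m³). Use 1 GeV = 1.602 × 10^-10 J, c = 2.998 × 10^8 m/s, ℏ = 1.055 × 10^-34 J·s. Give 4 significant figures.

Mass density is [E]/(c²[L]³) = [E]⁴/(ℏ³c⁵).
1 GeV⁴ → 1/(ℏ³c⁵) × (1 GeV in J)⁴ = 2.316 × 10^20 kg/m³.
Convert the energy scale: 3.10 × 10^-3 TeV⁴ = 3.10 × 10^9 GeV⁴.
Result: 3.10 × 10^9 × 2.316 × 10^20 = 7.180 × 10^29 kg/m³.

7.180 × 10^29 kg/m³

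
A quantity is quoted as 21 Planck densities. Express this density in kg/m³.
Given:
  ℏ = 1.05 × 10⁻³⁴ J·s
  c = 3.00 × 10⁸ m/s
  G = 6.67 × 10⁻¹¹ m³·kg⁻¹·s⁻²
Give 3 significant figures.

One Planck density: ρ_P = c⁵/(ℏG²) = 5.20 × 10⁹⁶ kg/m³.
21 × 5.20 × 10⁹⁶ kg/m³ = 1.09 × 10⁹⁸ kg/m³

1.09 × 10⁹⁸ kg/m³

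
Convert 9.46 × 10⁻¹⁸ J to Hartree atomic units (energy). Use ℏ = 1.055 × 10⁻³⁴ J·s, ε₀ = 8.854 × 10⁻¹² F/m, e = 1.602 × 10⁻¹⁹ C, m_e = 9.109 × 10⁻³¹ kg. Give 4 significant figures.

hartree: E_h = m_e e⁴/(4πε₀ℏ)² = 4.354 × 10⁻¹⁸ J.
9.46 × 10⁻¹⁸ / 4.354 × 10⁻¹⁸ = 2.173

2.173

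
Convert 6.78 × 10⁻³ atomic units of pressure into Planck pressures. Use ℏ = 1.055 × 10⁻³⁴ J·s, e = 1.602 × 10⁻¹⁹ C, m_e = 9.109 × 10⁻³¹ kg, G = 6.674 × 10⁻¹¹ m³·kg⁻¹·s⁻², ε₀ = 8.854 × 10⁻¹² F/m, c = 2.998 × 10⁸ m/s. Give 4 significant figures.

atomic unit of pressure: P_au = E_h/a₀³ = m_e⁴e¹⁰/((4πε₀)⁵ℏ⁸) = 2.929 × 10¹³ Pa
Planck pressure: p_P = c⁷/(ℏG²) = 4.632 × 10¹¹³ Pa
6.78 × 10⁻³ × 2.929 × 10¹³ / 4.632 × 10¹¹³ = 4.287 × 10⁻¹⁰³

4.287 × 10⁻¹⁰³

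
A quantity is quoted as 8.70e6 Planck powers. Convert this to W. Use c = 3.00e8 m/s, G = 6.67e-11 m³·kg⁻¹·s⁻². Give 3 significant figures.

3.17e59 W

One Planck power: P_P = c⁵/G = 3.64e52 W.
8.70e6 × 3.64e52 W = 3.17e59 W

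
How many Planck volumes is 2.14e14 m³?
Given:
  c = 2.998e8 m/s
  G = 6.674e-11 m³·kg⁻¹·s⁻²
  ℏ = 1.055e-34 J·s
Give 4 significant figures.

Planck volume: V_P = (ℏG/c³)^(3/2) = 4.224e-105 m³.
2.14e14 / 4.224e-105 = 5.066e118

5.066e118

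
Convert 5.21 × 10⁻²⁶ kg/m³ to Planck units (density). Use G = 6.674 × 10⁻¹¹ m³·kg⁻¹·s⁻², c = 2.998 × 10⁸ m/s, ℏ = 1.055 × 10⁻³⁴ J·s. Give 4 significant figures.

Planck density: ρ_P = c⁵/(ℏG²) = 5.154 × 10⁹⁶ kg/m³.
5.21 × 10⁻²⁶ / 5.154 × 10⁹⁶ = 1.011 × 10⁻¹²²

1.011 × 10⁻¹²²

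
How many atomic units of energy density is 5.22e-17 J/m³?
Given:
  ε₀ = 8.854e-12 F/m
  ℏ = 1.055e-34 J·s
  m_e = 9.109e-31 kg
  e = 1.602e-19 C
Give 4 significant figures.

1.782e-30

atomic unit of energy density: u_au = E_h/a₀³ = m_e⁴e¹⁰/((4πε₀)⁵ℏ⁸) = 2.929e13 J/m³.
5.22e-17 / 2.929e13 = 1.782e-30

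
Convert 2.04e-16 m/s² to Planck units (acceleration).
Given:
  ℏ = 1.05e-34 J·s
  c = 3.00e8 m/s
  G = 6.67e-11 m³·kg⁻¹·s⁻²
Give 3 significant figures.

3.65e-68

Planck acceleration: a_P = √(c⁷/(ℏG)) = 5.59e51 m/s².
2.04e-16 / 5.59e51 = 3.65e-68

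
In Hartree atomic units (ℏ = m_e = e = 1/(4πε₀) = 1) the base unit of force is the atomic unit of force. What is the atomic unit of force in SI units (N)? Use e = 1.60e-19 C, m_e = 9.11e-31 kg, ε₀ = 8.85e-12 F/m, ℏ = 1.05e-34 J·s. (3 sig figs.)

8.33e-8 N

F_au = E_h/a₀ = m_e²e⁶/((4πε₀)³ℏ⁴)
E_h = 4.38e-18 J
a₀ = 5.26e-11 m
E_h/a₀ = 8.33e-8 N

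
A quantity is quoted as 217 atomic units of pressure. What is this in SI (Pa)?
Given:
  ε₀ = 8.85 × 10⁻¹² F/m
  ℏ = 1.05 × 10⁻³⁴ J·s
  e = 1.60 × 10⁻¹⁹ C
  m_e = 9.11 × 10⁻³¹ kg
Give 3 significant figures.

One atomic unit of pressure: P_au = E_h/a₀³ = m_e⁴e¹⁰/((4πε₀)⁵ℏ⁸) = 3.01 × 10¹³ Pa.
217 × 3.01 × 10¹³ Pa = 6.54 × 10¹⁵ Pa

6.54 × 10¹⁵ Pa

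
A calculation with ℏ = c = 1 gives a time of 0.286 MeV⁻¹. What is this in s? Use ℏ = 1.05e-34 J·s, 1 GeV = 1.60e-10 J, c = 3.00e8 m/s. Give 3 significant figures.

A time is [E]⁻¹ in ℏ=c=1; restore one factor of ℏ.
1 GeV⁻¹ → ℏ × (1 GeV in J)⁻¹ = 6.56e-25 s.
Convert the energy scale: 0.286 MeV⁻¹ = 286 GeV⁻¹.
Result: 286 × 6.56e-25 = 1.88e-22 s.

1.88e-22 s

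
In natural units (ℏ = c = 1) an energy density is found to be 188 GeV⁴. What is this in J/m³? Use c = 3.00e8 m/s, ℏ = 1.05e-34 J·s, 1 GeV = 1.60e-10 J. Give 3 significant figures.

3.94e39 J/m³

[E]/[L]³ = [E]⁴/(ℏc)³; restore (ℏc)⁻³.
1 GeV⁴ → 1/(ℏc)³ × (1 GeV in J)⁴ = 2.10e37 J/m³.
Result: 188 × 2.10e37 = 3.94e39 J/m³.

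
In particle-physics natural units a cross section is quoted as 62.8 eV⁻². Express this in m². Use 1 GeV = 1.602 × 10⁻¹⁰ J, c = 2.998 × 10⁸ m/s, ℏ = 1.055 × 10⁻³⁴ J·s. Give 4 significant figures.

2.448 × 10⁻¹² m²

Area is [L]² = [E]⁻²·(ℏc)²; restore (ℏc)².
1 GeV⁻² → (ℏc)² × (1 GeV in J)⁻² = 3.898 × 10⁻³² m².
Convert the energy scale: 62.8 eV⁻² = 6.28 × 10¹⁹ GeV⁻².
Result: 6.28 × 10¹⁹ × 3.898 × 10⁻³² = 2.448 × 10⁻¹² m².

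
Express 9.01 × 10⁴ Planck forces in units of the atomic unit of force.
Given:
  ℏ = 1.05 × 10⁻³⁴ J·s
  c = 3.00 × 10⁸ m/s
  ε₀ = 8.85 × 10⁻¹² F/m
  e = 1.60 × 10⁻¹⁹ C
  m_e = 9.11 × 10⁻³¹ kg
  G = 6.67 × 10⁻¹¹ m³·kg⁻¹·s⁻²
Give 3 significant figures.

1.31 × 10⁵⁶

Planck force: F_P = c⁴/G = 1.21 × 10⁴⁴ N
atomic unit of force: F_au = E_h/a₀ = m_e²e⁶/((4πε₀)³ℏ⁴) = 8.33 × 10⁻⁸ N
9.01 × 10⁴ × 1.21 × 10⁴⁴ / 8.33 × 10⁻⁸ = 1.31 × 10⁵⁶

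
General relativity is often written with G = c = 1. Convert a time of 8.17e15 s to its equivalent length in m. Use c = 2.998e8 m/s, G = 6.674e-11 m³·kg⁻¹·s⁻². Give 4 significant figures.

2.449e24 m

Time → length via c.
8.17e15 s × (c) = 2.449e24 m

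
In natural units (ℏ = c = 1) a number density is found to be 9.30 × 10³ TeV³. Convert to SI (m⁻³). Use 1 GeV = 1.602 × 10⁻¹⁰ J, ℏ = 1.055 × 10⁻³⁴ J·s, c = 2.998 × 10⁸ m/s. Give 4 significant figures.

1.208 × 10⁶⁰ m⁻³

Number density is [L]⁻³ = [E]³/(ℏc)³.
1 GeV³ → 1/(ℏc)³ × (1 GeV in J)³ = 1.299 × 10⁴⁷ m⁻³.
Convert the energy scale: 9.30 × 10³ TeV³ = 9.30 × 10¹² GeV³.
Result: 9.30 × 10¹² × 1.299 × 10⁴⁷ = 1.208 × 10⁶⁰ m⁻³.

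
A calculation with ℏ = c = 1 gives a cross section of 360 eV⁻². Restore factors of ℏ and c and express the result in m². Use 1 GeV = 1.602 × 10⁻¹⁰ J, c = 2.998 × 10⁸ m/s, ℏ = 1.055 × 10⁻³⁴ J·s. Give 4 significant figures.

1.403 × 10⁻¹¹ m²

Area is [L]² = [E]⁻²·(ℏc)²; restore (ℏc)².
1 GeV⁻² → (ℏc)² × (1 GeV in J)⁻² = 3.898 × 10⁻³² m².
Convert the energy scale: 360 eV⁻² = 3.60 × 10²⁰ GeV⁻².
Result: 3.60 × 10²⁰ × 3.898 × 10⁻³² = 1.403 × 10⁻¹¹ m².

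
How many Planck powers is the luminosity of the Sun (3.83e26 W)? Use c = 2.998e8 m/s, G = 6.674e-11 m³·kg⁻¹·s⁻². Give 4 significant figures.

1.055e-26

Planck power: P_P = c⁵/G = 3.629e52 W.
3.83e26 / 3.629e52 = 1.055e-26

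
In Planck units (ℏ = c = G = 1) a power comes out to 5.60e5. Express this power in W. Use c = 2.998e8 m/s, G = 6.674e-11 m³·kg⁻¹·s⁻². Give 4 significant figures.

2.032e58 W

One Planck power: P_P = c⁵/G = 3.629e52 W.
5.60e5 × 3.629e52 W = 2.032e58 W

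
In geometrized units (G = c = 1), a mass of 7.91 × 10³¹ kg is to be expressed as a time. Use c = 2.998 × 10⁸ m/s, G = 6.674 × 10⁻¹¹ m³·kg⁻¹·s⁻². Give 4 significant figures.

Mass → time via G/c³.
7.91 × 10³¹ kg × (G/c³) = 1.959 × 10⁻⁴ s

1.959 × 10⁻⁴ s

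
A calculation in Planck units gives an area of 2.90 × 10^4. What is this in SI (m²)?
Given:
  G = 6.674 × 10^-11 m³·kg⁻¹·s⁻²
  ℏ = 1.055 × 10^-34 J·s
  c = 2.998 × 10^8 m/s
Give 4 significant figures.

One Planck area: A_P = ℏG/c³ = 2.613 × 10^-70 m².
2.90 × 10^4 × 2.613 × 10^-70 m² = 7.578 × 10^-66 m²

7.578 × 10^-66 m²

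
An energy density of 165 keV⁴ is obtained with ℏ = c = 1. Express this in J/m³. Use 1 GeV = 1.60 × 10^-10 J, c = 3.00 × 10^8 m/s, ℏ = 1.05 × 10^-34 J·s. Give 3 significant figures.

3.46 × 10^15 J/m³

[E]/[L]³ = [E]⁴/(ℏc)³; restore (ℏc)⁻³.
1 GeV⁴ → 1/(ℏc)³ × (1 GeV in J)⁴ = 2.10 × 10^37 J/m³.
Convert the energy scale: 165 keV⁴ = 1.65 × 10^-22 GeV⁴.
Result: 1.65 × 10^-22 × 2.10 × 10^37 = 3.46 × 10^15 J/m³.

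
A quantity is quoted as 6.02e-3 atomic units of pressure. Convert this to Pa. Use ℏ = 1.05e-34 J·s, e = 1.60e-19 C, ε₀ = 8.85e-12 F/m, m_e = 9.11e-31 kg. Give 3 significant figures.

1.81e11 Pa

One atomic unit of pressure: P_au = E_h/a₀³ = m_e⁴e¹⁰/((4πε₀)⁵ℏ⁸) = 3.01e13 Pa.
6.02e-3 × 3.01e13 Pa = 1.81e11 Pa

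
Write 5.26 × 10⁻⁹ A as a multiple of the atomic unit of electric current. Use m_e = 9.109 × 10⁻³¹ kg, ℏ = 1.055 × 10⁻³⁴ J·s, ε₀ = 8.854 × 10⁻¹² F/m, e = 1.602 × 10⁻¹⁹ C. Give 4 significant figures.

atomic unit of electric current: I_au = e E_h/ℏ = m_e e⁵/((4πε₀)²ℏ³) = 6.612 × 10⁻³ A.
5.26 × 10⁻⁹ / 6.612 × 10⁻³ = 7.955 × 10⁻⁷

7.955 × 10⁻⁷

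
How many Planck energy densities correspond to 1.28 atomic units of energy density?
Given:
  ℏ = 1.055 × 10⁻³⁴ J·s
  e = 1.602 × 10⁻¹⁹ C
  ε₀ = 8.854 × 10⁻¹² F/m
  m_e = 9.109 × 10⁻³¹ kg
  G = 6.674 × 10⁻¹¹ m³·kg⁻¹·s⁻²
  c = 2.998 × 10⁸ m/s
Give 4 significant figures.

8.094 × 10⁻¹⁰¹

atomic unit of energy density: u_au = E_h/a₀³ = m_e⁴e¹⁰/((4πε₀)⁵ℏ⁸) = 2.929 × 10¹³ J/m³
Planck energy density: u_P = c⁷/(ℏG²) = 4.632 × 10¹¹³ J/m³
1.28 × 2.929 × 10¹³ / 4.632 × 10¹¹³ = 8.094 × 10⁻¹⁰¹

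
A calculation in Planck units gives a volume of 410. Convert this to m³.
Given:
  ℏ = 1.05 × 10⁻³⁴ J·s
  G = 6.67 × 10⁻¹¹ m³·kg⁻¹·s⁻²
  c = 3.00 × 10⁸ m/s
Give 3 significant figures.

One Planck volume: V_P = (ℏG/c³)^(3/2) = 4.18 × 10⁻¹⁰⁵ m³.
410 × 4.18 × 10⁻¹⁰⁵ m³ = 1.71 × 10⁻¹⁰² m³

1.71 × 10⁻¹⁰² m³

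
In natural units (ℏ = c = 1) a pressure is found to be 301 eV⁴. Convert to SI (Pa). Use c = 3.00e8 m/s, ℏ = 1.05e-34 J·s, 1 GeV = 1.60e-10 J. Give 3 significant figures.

Pressure is [E]/[L]³ = [E]⁴/(ℏc)³.
1 GeV⁴ → 1/(ℏc)³ × (1 GeV in J)⁴ = 2.10e37 Pa.
Convert the energy scale: 301 eV⁴ = 3.01e-34 GeV⁴.
Result: 3.01e-34 × 2.10e37 = 6.31e3 Pa.

6.31e3 Pa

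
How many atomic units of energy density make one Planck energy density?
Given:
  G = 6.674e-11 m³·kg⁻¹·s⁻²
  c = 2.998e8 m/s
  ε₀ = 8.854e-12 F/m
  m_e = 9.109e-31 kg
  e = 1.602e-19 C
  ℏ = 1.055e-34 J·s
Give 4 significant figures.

1.581e100

Planck energy density: u_P = c⁷/(ℏG²) = 4.632e113 J/m³
atomic unit of energy density: u_au = E_h/a₀³ = m_e⁴e¹⁰/((4πε₀)⁵ℏ⁸) = 2.929e13 J/m³
ratio = 4.632e113 / 2.929e13 = 1.581e100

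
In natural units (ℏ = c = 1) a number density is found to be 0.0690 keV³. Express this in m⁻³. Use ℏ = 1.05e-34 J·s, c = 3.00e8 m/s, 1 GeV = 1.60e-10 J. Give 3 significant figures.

9.04e27 m⁻³

Number density is [L]⁻³ = [E]³/(ℏc)³.
1 GeV³ → 1/(ℏc)³ × (1 GeV in J)³ = 1.31e47 m⁻³.
Convert the energy scale: 0.0690 keV³ = 6.90e-20 GeV³.
Result: 6.90e-20 × 1.31e47 = 9.04e27 m⁻³.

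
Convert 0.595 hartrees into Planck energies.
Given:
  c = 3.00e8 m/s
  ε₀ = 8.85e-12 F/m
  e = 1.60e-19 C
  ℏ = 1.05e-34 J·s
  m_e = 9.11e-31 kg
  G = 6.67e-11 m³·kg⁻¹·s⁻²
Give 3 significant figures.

hartree: E_h = m_e e⁴/(4πε₀ℏ)² = 4.38e-18 J
Planck energy: E_P = √(ℏc⁵/G) = 1.96e9 J
0.595 × 4.38e-18 / 1.96e9 = 1.33e-27

1.33e-27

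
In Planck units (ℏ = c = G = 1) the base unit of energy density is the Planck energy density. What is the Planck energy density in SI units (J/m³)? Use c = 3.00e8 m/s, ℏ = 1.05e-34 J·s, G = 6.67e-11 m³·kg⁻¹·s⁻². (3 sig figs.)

4.68e113 J/m³

u_P = c⁷/(ℏG²)
  = 2.19e59 / 4.67e-55
  = 4.68e113 J/m³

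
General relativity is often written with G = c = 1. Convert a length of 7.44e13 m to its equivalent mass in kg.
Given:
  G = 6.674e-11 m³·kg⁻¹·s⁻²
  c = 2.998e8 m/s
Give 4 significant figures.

Length → mass via c²/G.
7.44e13 m × (c²/G) = 1.002e41 kg

1.002e41 kg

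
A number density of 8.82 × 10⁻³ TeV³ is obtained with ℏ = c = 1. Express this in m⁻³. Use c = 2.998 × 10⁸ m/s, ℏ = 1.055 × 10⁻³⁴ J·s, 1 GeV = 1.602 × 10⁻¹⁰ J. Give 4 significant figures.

Number density is [L]⁻³ = [E]³/(ℏc)³.
1 GeV³ → 1/(ℏc)³ × (1 GeV in J)³ = 1.299 × 10⁴⁷ m⁻³.
Convert the energy scale: 8.82 × 10⁻³ TeV³ = 8.82 × 10⁶ GeV³.
Result: 8.82 × 10⁶ × 1.299 × 10⁴⁷ = 1.146 × 10⁵⁴ m⁻³.

1.146 × 10⁵⁴ m⁻³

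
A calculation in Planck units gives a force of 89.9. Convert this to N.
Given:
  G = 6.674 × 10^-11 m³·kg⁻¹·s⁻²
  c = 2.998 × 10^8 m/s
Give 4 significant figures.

One Planck force: F_P = c⁴/G = 1.210 × 10^44 N.
89.9 × 1.210 × 10^44 N = 1.088 × 10^46 N

1.088 × 10^46 N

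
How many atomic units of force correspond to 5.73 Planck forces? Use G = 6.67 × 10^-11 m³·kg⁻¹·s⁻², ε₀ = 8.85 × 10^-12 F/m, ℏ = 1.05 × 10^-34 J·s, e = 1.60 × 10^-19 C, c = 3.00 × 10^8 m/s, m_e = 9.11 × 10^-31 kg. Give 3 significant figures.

Planck force: F_P = c⁴/G = 1.21 × 10^44 N
atomic unit of force: F_au = E_h/a₀ = m_e²e⁶/((4πε₀)³ℏ⁴) = 8.33 × 10^-8 N
5.73 × 1.21 × 10^44 / 8.33 × 10^-8 = 8.36 × 10^51

8.36 × 10^51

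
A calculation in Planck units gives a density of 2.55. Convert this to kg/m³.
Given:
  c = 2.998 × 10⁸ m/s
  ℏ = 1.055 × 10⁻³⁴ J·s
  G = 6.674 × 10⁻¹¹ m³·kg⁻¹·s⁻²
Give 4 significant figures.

One Planck density: ρ_P = c⁵/(ℏG²) = 5.154 × 10⁹⁶ kg/m³.
2.55 × 5.154 × 10⁹⁶ kg/m³ = 1.314 × 10⁹⁷ kg/m³

1.314 × 10⁹⁷ kg/m³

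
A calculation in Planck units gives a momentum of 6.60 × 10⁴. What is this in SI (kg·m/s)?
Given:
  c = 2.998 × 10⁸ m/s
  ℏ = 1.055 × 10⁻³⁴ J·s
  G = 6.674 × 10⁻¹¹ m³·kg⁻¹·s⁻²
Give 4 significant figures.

One Planck momentum: p_P = √(ℏc³/G) = 6.527 kg·m/s.
6.60 × 10⁴ × 6.527 kg·m/s = 4.307 × 10⁵ kg·m/s

4.307 × 10⁵ kg·m/s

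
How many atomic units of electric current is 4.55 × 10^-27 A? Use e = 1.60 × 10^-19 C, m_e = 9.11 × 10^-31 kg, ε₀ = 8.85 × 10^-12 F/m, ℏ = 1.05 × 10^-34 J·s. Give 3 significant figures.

atomic unit of electric current: I_au = e E_h/ℏ = m_e e⁵/((4πε₀)²ℏ³) = 6.67 × 10^-3 A.
4.55 × 10^-27 / 6.67 × 10^-3 = 6.82 × 10^-25

6.82 × 10^-25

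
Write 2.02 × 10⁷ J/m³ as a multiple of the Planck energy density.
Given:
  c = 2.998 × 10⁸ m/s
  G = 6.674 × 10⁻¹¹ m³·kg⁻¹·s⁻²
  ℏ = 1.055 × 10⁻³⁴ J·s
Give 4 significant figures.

Planck energy density: u_P = c⁷/(ℏG²) = 4.632 × 10¹¹³ J/m³.
2.02 × 10⁷ / 4.632 × 10¹¹³ = 4.361 × 10⁻¹⁰⁷

4.361 × 10⁻¹⁰⁷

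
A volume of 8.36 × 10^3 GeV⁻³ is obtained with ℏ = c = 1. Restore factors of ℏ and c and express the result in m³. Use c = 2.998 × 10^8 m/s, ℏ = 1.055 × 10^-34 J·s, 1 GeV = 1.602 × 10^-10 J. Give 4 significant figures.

Volume is [L]³ = [E]⁻³·(ℏc)³.
1 GeV⁻³ → (ℏc)³ × (1 GeV in J)⁻³ = 7.696 × 10^-48 m³.
Result: 8.36 × 10^3 × 7.696 × 10^-48 = 6.434 × 10^-44 m³.

6.434 × 10^-44 m³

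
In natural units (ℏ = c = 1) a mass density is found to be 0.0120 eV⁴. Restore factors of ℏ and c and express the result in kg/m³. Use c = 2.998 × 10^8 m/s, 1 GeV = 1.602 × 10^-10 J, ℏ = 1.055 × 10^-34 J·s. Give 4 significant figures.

2.779 × 10^-18 kg/m³

Mass density is [E]/(c²[L]³) = [E]⁴/(ℏ³c⁵).
1 GeV⁴ → 1/(ℏ³c⁵) × (1 GeV in J)⁴ = 2.316 × 10^20 kg/m³.
Convert the energy scale: 0.0120 eV⁴ = 1.20 × 10^-38 GeV⁴.
Result: 1.20 × 10^-38 × 2.316 × 10^20 = 2.779 × 10^-18 kg/m³.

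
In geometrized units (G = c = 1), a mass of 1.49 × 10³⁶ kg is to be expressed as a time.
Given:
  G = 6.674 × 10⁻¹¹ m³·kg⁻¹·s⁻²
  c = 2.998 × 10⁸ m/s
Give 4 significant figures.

3.690 s

Mass → time via G/c³.
1.49 × 10³⁶ kg × (G/c³) = 3.690 s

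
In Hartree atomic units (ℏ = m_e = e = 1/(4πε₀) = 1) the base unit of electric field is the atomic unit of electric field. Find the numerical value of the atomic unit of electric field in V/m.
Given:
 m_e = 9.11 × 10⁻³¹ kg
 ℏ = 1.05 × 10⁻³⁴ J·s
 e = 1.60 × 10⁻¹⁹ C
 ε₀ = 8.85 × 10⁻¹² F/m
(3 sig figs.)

E_au = E_h/(e a₀) = m_e²e⁵/((4πε₀)³ℏ⁴)
E_h = 4.38 × 10⁻¹⁸ J
a₀ = 5.26 × 10⁻¹¹ m
E_h/(e·a₀) = 5.20 × 10¹¹ V/m

5.20 × 10¹¹ V/m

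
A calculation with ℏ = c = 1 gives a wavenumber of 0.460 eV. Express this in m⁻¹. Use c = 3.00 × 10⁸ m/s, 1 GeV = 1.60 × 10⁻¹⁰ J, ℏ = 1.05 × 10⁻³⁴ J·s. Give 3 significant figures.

Inverse length is [E]/(ℏc).
1 GeV → 1/(ℏc) × (1 GeV in J) = 5.08 × 10¹⁵ m⁻¹.
Convert the energy scale: 0.460 eV = 4.60 × 10⁻¹⁰ GeV.
Result: 4.60 × 10⁻¹⁰ × 5.08 × 10¹⁵ = 2.34 × 10⁶ m⁻¹.

2.34 × 10⁶ m⁻¹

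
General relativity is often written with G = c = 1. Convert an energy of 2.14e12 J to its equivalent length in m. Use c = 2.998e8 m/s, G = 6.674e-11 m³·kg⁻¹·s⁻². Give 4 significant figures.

1.768e-32 m

Energy → length via G/c⁴.
2.14e12 J × (G/c⁴) = 1.768e-32 m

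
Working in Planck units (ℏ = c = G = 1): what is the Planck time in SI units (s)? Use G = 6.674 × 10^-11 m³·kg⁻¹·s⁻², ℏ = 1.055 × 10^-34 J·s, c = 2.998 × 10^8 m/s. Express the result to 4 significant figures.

5.392 × 10^-44 s

Dimensional analysis gives t_P = √(ℏG/c⁵).
  = √(2.907 × 10^-87)
  = 5.392 × 10^-44 s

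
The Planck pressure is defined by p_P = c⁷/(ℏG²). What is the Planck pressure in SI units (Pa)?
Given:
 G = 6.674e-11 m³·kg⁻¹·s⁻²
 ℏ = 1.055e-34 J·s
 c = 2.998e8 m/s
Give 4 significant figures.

p_P = c⁷/(ℏG²)
  = 2.177e59 / 4.699e-55
  = 4.632e113 Pa

4.632e113 Pa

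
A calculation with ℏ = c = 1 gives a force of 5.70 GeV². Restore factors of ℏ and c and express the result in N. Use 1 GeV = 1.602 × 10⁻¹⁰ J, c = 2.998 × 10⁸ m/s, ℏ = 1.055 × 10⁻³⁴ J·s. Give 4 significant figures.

Force is [E]/[L] = [E]²/(ℏc); restore (ℏc)⁻¹.
1 GeV² → 1/(ℏc) × (1 GeV in J)² = 8.114 × 10⁵ N.
Result: 5.70 × 8.114 × 10⁵ = 4.625 × 10⁶ N.

4.625 × 10⁶ N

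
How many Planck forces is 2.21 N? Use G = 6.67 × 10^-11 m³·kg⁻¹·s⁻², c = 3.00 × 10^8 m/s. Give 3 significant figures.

Planck force: F_P = c⁴/G = 1.21 × 10^44 N.
2.21 / 1.21 × 10^44 = 1.82 × 10^-44

1.82 × 10^-44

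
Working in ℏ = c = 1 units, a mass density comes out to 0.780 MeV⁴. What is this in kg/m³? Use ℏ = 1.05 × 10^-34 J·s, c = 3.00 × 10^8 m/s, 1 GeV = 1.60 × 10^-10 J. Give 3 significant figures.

Mass density is [E]/(c²[L]³) = [E]⁴/(ℏ³c⁵).
1 GeV⁴ → 1/(ℏ³c⁵) × (1 GeV in J)⁴ = 2.33 × 10^20 kg/m³.
Convert the energy scale: 0.780 MeV⁴ = 7.80 × 10^-13 GeV⁴.
Result: 7.80 × 10^-13 × 2.33 × 10^20 = 1.82 × 10^8 kg/m³.

1.82 × 10^8 kg/m³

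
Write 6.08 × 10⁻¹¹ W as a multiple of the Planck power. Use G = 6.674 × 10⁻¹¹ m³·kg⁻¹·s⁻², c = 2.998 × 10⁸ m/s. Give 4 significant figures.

Planck power: P_P = c⁵/G = 3.629 × 10⁵² W.
6.08 × 10⁻¹¹ / 3.629 × 10⁵² = 1.675 × 10⁻⁶³

1.675 × 10⁻⁶³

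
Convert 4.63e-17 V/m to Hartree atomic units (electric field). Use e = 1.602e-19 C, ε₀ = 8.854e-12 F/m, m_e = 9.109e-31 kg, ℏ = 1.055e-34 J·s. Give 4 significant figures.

atomic unit of electric field: E_au = E_h/(e a₀) = m_e²e⁵/((4πε₀)³ℏ⁴) = 5.131e11 V/m.
4.63e-17 / 5.131e11 = 9.024e-29

9.024e-29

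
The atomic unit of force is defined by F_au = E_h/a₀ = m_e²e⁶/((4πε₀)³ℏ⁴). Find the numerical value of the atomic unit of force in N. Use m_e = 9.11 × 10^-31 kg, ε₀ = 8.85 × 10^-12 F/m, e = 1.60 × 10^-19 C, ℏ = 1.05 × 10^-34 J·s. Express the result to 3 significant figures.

F_au = E_h/a₀ = m_e²e⁶/((4πε₀)³ℏ⁴)
E_h = 4.38 × 10^-18 J
a₀ = 5.26 × 10^-11 m
E_h/a₀ = 8.33 × 10^-8 N

8.33 × 10^-8 N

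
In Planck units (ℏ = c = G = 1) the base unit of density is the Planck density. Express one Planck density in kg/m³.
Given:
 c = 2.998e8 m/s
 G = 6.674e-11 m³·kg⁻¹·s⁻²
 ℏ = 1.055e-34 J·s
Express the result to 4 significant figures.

5.154e96 kg/m³

ρ_P = c⁵/(ℏG²)
  = 2.422e42 / 4.699e-55
  = 5.154e96 kg/m³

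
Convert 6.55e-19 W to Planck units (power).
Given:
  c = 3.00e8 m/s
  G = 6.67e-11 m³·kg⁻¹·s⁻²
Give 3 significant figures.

Planck power: P_P = c⁵/G = 3.64e52 W.
6.55e-19 / 3.64e52 = 1.80e-71

1.80e-71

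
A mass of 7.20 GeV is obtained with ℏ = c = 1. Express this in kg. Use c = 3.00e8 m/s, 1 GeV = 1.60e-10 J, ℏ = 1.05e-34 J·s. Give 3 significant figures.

1.28e-26 kg

Mass is [E]/c²; divide by c².
1 GeV → 1/c² × (1 GeV in J) = 1.78e-27 kg.
Result: 7.20 × 1.78e-27 = 1.28e-26 kg.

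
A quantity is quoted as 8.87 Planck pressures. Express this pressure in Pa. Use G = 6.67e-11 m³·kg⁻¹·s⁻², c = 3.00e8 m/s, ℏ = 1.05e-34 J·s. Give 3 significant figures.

4.15e114 Pa

One Planck pressure: p_P = c⁷/(ℏG²) = 4.68e113 Pa.
8.87 × 4.68e113 Pa = 4.15e114 Pa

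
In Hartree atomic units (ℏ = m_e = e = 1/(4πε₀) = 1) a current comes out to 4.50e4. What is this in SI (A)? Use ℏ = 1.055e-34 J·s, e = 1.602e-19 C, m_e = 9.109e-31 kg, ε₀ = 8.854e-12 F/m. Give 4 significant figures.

One atomic unit of electric current: I_au = e E_h/ℏ = m_e e⁵/((4πε₀)²ℏ³) = 6.612e-3 A.
4.50e4 × 6.612e-3 A = 297.5 A

297.5 A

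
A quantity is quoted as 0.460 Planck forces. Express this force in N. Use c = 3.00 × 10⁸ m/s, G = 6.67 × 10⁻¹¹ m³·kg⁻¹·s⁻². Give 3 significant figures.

5.59 × 10⁴³ N

One Planck force: F_P = c⁴/G = 1.21 × 10⁴⁴ N.
0.460 × 1.21 × 10⁴⁴ N = 5.59 × 10⁴³ N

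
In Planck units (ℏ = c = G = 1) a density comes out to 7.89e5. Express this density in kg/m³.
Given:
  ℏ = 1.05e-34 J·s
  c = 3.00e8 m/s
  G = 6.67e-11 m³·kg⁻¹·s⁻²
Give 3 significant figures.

4.10e102 kg/m³

One Planck density: ρ_P = c⁵/(ℏG²) = 5.20e96 kg/m³.
7.89e5 × 5.20e96 kg/m³ = 4.10e102 kg/m³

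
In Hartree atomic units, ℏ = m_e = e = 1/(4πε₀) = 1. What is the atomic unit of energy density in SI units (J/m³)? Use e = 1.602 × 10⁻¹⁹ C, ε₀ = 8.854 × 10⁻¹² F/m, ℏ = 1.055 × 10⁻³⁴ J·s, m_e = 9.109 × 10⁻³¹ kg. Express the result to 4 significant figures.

Dimensional analysis gives u_au = E_h/a₀³ = m_e⁴e¹⁰/((4πε₀)⁵ℏ⁸).
E_h = 4.354 × 10⁻¹⁸ J
a₀ = 5.297 × 10⁻¹¹ m
E_h/a₀³ = 2.929 × 10¹³ J/m³

2.929 × 10¹³ J/m³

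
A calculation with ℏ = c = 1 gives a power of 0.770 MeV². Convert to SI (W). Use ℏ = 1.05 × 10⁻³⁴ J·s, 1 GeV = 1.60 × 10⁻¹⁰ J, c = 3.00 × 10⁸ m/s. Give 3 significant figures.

Power is [E]/[T] = [E]²/ℏ.
1 GeV² → 1/ℏ × (1 GeV in J)² = 2.44 × 10¹⁴ W.
Convert the energy scale: 0.770 MeV² = 7.70 × 10⁻⁷ GeV².
Result: 7.70 × 10⁻⁷ × 2.44 × 10¹⁴ = 1.88 × 10⁸ W.

1.88 × 10⁸ W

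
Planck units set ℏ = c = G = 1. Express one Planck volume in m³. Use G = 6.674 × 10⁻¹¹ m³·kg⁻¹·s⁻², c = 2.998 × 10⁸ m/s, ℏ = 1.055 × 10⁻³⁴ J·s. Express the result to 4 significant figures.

The unique combination of the constants set to 1 with dimensions of volume is V_P = (ℏG/c³)^(3/2).
  = √(1.784 × 10⁻²⁰⁹)
  = 4.224 × 10⁻¹⁰⁵ m³

4.224 × 10⁻¹⁰⁵ m³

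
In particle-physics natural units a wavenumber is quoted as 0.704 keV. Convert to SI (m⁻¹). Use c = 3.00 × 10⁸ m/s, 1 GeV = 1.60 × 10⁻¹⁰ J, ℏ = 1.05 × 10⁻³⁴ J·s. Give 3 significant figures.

3.58 × 10⁹ m⁻¹

Inverse length is [E]/(ℏc).
1 GeV → 1/(ℏc) × (1 GeV in J) = 5.08 × 10¹⁵ m⁻¹.
Convert the energy scale: 0.704 keV = 7.04 × 10⁻⁷ GeV.
Result: 7.04 × 10⁻⁷ × 5.08 × 10¹⁵ = 3.58 × 10⁹ m⁻¹.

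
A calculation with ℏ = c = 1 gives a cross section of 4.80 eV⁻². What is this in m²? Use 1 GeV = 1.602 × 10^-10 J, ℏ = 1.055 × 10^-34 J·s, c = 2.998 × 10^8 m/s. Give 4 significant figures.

Area is [L]² = [E]⁻²·(ℏc)²; restore (ℏc)².
1 GeV⁻² → (ℏc)² × (1 GeV in J)⁻² = 3.898 × 10^-32 m².
Convert the energy scale: 4.80 eV⁻² = 4.80 × 10^18 GeV⁻².
Result: 4.80 × 10^18 × 3.898 × 10^-32 = 1.871 × 10^-13 m².

1.871 × 10^-13 m²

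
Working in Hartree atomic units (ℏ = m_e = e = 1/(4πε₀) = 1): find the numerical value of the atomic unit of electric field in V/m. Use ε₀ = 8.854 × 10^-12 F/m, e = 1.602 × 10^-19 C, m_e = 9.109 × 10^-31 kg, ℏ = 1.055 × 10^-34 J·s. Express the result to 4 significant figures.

The unique combination of the constants set to 1 with dimensions of electric field is E_au = E_h/(e a₀) = m_e²e⁵/((4πε₀)³ℏ⁴).
E_h = 4.354 × 10^-18 J
a₀ = 5.297 × 10^-11 m
E_h/(e·a₀) = 5.131 × 10^11 V/m

5.131 × 10^11 V/m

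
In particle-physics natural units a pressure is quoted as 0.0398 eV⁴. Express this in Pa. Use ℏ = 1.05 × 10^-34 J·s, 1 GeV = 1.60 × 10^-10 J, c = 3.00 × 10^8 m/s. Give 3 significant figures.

0.835 Pa

Pressure is [E]/[L]³ = [E]⁴/(ℏc)³.
1 GeV⁴ → 1/(ℏc)³ × (1 GeV in J)⁴ = 2.10 × 10^37 Pa.
Convert the energy scale: 0.0398 eV⁴ = 3.98 × 10^-38 GeV⁴.
Result: 3.98 × 10^-38 × 2.10 × 10^37 = 0.835 Pa.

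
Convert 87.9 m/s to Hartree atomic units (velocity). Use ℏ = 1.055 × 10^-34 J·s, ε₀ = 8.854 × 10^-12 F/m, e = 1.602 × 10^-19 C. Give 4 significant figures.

4.020 × 10^-5

atomic unit of velocity: v_au = e²/(4πε₀ℏ) = 2.186 × 10^6 m/s.
87.9 / 2.186 × 10^6 = 4.020 × 10^-5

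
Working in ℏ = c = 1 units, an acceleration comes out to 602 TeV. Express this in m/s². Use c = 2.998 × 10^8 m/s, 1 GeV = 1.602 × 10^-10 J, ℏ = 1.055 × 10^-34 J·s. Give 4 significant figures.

2.741 × 10^38 m/s²

Acceleration is [L]/[T]² = c·[E]/ℏ.
1 GeV → c/ℏ × (1 GeV in J) = 4.552 × 10^32 m/s².
Convert the energy scale: 602 TeV = 6.02 × 10^5 GeV.
Result: 6.02 × 10^5 × 4.552 × 10^32 = 2.741 × 10^38 m/s².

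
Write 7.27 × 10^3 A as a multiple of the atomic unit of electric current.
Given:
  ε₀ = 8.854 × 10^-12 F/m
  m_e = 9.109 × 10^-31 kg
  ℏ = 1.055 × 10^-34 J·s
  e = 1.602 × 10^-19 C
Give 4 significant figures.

1.100 × 10^6

atomic unit of electric current: I_au = e E_h/ℏ = m_e e⁵/((4πε₀)²ℏ³) = 6.612 × 10^-3 A.
7.27 × 10^3 / 6.612 × 10^-3 = 1.100 × 10^6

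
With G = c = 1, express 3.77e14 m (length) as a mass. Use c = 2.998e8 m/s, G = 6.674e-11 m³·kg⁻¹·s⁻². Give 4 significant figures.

Length → mass via c²/G.
3.77e14 m × (c²/G) = 5.077e41 kg

5.077e41 kg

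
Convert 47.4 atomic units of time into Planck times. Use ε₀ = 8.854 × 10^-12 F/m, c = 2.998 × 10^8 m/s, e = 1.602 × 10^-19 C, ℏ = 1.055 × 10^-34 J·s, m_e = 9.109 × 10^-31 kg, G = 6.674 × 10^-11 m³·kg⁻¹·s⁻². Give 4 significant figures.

atomic unit of time: τ_au = (4πε₀)²ℏ³/(m_e e⁴) = 2.423 × 10^-17 s
Planck time: t_P = √(ℏG/c⁵) = 5.392 × 10^-44 s
47.4 × 2.423 × 10^-17 / 5.392 × 10^-44 = 2.130 × 10^28

2.130 × 10^28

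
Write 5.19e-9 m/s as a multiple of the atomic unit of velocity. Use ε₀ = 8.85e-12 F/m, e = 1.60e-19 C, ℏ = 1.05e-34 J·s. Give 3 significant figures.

2.37e-15

atomic unit of velocity: v_au = e²/(4πε₀ℏ) = 2.19e6 m/s.
5.19e-9 / 2.19e6 = 2.37e-15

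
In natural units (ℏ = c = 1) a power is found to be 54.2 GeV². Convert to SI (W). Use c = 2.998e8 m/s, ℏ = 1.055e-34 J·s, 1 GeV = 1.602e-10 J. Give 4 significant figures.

Power is [E]/[T] = [E]²/ℏ.
1 GeV² → 1/ℏ × (1 GeV in J)² = 2.433e14 W.
Result: 54.2 × 2.433e14 = 1.318e16 W.

1.318e16 W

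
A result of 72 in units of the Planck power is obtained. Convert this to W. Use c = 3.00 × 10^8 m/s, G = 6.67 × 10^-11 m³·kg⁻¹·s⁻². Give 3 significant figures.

One Planck power: P_P = c⁵/G = 3.64 × 10^52 W.
72 × 3.64 × 10^52 W = 2.62 × 10^54 W

2.62 × 10^54 W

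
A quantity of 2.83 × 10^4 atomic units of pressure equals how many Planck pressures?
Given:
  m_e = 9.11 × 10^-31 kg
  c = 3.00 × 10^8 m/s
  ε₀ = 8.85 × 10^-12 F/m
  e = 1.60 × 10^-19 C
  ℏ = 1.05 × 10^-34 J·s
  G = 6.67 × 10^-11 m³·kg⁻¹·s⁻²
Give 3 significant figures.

atomic unit of pressure: P_au = E_h/a₀³ = m_e⁴e¹⁰/((4πε₀)⁵ℏ⁸) = 3.01 × 10^13 Pa
Planck pressure: p_P = c⁷/(ℏG²) = 4.68 × 10^113 Pa
2.83 × 10^4 × 3.01 × 10^13 / 4.68 × 10^113 = 1.82 × 10^-96

1.82 × 10^-96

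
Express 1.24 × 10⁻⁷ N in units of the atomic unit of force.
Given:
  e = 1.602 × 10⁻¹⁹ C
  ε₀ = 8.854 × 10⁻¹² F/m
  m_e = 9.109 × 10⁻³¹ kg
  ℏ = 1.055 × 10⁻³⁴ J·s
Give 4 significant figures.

1.509

atomic unit of force: F_au = E_h/a₀ = m_e²e⁶/((4πε₀)³ℏ⁴) = 8.220 × 10⁻⁸ N.
1.24 × 10⁻⁷ / 8.220 × 10⁻⁸ = 1.509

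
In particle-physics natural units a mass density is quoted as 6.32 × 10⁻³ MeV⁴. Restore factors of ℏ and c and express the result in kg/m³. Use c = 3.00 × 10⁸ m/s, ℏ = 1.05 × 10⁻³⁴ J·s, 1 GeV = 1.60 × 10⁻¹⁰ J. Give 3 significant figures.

Mass density is [E]/(c²[L]³) = [E]⁴/(ℏ³c⁵).
1 GeV⁴ → 1/(ℏ³c⁵) × (1 GeV in J)⁴ = 2.33 × 10²⁰ kg/m³.
Convert the energy scale: 6.32 × 10⁻³ MeV⁴ = 6.32 × 10⁻¹⁵ GeV⁴.
Result: 6.32 × 10⁻¹⁵ × 2.33 × 10²⁰ = 1.47 × 10⁶ kg/m³.

1.47 × 10⁶ kg/m³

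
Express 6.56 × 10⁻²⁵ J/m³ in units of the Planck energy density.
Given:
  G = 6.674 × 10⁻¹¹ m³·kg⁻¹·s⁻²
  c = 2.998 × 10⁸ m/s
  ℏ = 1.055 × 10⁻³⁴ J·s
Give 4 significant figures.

Planck energy density: u_P = c⁷/(ℏG²) = 4.632 × 10¹¹³ J/m³.
6.56 × 10⁻²⁵ / 4.632 × 10¹¹³ = 1.416 × 10⁻¹³⁸

1.416 × 10⁻¹³⁸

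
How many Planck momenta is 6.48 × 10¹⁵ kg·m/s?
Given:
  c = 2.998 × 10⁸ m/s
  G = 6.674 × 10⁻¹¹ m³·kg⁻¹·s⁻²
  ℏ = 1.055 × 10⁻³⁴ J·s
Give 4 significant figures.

Planck momentum: p_P = √(ℏc³/G) = 6.527 kg·m/s.
6.48 × 10¹⁵ / 6.527 = 9.929 × 10¹⁴

9.929 × 10¹⁴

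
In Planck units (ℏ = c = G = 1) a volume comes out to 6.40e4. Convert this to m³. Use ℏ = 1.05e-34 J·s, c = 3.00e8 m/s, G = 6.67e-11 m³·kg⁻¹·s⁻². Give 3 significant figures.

2.67e-100 m³

One Planck volume: V_P = (ℏG/c³)^(3/2) = 4.18e-105 m³.
6.40e4 × 4.18e-105 m³ = 2.67e-100 m³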